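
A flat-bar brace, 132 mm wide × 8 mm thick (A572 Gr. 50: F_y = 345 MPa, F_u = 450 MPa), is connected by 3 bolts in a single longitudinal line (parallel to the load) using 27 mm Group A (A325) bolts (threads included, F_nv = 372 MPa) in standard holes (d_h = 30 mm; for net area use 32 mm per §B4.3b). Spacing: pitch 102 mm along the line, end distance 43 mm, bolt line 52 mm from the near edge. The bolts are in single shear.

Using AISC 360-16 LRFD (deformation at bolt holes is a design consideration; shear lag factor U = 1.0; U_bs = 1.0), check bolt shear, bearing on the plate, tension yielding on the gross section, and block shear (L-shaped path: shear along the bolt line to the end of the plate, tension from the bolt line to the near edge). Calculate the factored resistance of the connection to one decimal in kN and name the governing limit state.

327.9 kN (gross-section yield governs)

Bolt shear: A_b = π(27)²/4 = 572.56 mm². φR_n = 0.75 × 372 × 572.56 × 3 × 1 = 479.2 kN.
Bearing (8 mm plate, F_u = 450 MPa): end bolts L_c = 43 − 30/2 = 28, R_n = min(1.2×28×8×450, 2.4×27×8×450) = 120.96 kN/bolt; interior L_c = 102 − 30 = 72, R_n = 233.28 kN/bolt. φR_n = 0.75 × (1×120.96 + 2×233.28) = 440.6 kN.
Tension yield (gross): A_g = 132×8 = 1056 mm². φR_n = 0.90 × 345 × 1056 = 327.9 kN.
Block shear: shear path 1×[43+2×102] = 1×247 mm, A_gv = 1976, A_nv = 1×(247 − 2.5×32)×8 = 1336 mm²; tension to near edge: (52 − 0.5×32)×8 = 288 mm². R_n = min(0.6×450×1336, 0.6×345×1976) + 1.0×450×288 = min(360.72, 409.03) + 129.6 = 490.32 kN. φR_n = 0.75 × 490.32 = 367.7 kN.
Governing: min(479.2, 440.6, 327.9, 367.7) = 327.9 kN → gross-section yield.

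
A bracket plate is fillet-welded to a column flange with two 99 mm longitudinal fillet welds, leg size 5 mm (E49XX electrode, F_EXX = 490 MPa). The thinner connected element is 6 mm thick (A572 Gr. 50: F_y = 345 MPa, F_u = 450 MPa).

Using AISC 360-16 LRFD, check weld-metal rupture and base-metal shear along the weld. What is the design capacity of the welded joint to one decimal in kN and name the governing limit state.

154.3 kN (weld metal governs)

Weld metal: throat = 0.707×5 = 3.535 mm, L = 2×99 = 198 mm. φR_n = 0.75 × 0.6 × 490 × 3.535 × 198 = 154.3 kN.
Base metal shear (6 mm plate): yield φR_n = 1.0×0.6×345×6×198 = 245.9 kN; rupture φR_n = 0.75×0.6×450×6×198 = 240.6 kN; take 240.6 kN (rupture).
Governing: min(154.3, 240.6) = 154.3 kN → weld metal.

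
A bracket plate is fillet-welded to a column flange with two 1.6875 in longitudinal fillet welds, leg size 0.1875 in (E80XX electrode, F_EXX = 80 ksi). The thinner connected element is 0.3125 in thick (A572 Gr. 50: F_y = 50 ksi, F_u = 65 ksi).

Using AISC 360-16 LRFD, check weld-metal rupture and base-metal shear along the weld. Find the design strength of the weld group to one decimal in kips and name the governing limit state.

Weld metal: throat = 0.707×0.1875 = 0.13256 in, L = 2×1.6875 = 3.375 in. φR_n = 0.75 × 0.6 × 80 × 0.13256 × 3.375 = 16.1 kips.
Base metal shear (0.3125 in plate): yield φR_n = 1.0×0.6×50×0.3125×3.375 = 31.6 kips; rupture φR_n = 0.75×0.6×65×0.3125×3.375 = 30.8 kips; take 30.8 kips (rupture).
Governing: min(16.1, 30.8) = 16.1 kips → weld metal.

16.1 kips (weld metal governs)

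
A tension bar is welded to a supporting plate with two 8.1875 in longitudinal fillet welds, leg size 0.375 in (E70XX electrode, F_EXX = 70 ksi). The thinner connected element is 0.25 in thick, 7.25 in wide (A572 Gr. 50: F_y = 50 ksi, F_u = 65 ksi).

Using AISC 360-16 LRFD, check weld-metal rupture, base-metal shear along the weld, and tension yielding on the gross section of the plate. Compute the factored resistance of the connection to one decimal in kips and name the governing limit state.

81.6 kips (gross-section yield governs)

Weld metal: throat = 0.707×0.375 = 0.26513 in, L = 2×8.1875 = 16.375 in. φR_n = 0.75 × 0.6 × 70 × 0.26513 × 16.375 = 136.8 kips.
Base metal shear (0.25 in plate): yield φR_n = 1.0×0.6×50×0.25×16.375 = 122.8 kips; rupture φR_n = 0.75×0.6×65×0.25×16.375 = 119.7 kips; take 119.7 kips (rupture).
Tension yield (gross): A_g = 7.25×0.25 = 1.8125 in². φR_n = 0.90 × 50 × 1.8125 = 81.6 kips.
Governing: min(136.8, 119.7, 81.6) = 81.6 kips → gross-section yield.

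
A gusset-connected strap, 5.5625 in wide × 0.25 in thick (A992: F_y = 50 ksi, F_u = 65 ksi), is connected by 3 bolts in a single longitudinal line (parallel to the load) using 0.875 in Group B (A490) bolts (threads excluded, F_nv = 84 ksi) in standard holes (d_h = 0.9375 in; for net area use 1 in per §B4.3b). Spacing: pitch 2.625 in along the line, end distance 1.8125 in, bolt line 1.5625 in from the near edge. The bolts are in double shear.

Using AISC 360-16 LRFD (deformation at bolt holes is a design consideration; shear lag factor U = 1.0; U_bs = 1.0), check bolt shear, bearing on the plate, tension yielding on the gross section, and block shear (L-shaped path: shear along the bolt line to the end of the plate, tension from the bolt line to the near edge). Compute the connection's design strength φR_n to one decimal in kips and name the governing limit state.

46.3 kips (block shear governs)

Bolt shear: A_b = π(0.875)²/4 = 0.60132 in². φR_n = 0.75 × 84 × 0.60132 × 3 × 2 = 227.3 kips.
Bearing (0.25 in plate, F_u = 65 ksi): end bolts L_c = 1.8125 − 0.9375/2 = 1.34375, R_n = min(1.2×1.34375×0.25×65, 2.4×0.875×0.25×65) = 26.203 kips/bolt; interior L_c = 2.625 − 0.9375 = 1.6875, R_n = 32.906 kips/bolt. φR_n = 0.75 × (1×26.203 + 2×32.906) = 69.0 kips.
Tension yield (gross): A_g = 5.5625×0.25 = 1.3906 in². φR_n = 0.90 × 50 × 1.3906 = 62.6 kips.
Block shear: shear path 1×[1.8125+2×2.625] = 1×7.0625 in, A_gv = 1.7656, A_nv = 1×(7.0625 − 2.5×1)×0.25 = 1.1406 in²; tension to near edge: (1.5625 − 0.5×1)×0.25 = 0.26563 in². R_n = min(0.6×65×1.1406, 0.6×50×1.7656) + 1.0×65×0.26563 = min(44.483, 52.968) + 17.266 = 61.749 kips. φR_n = 0.75 × 61.749 = 46.3 kips.
Governing: min(227.3, 69.0, 62.6, 46.3) = 46.3 kips → block shear.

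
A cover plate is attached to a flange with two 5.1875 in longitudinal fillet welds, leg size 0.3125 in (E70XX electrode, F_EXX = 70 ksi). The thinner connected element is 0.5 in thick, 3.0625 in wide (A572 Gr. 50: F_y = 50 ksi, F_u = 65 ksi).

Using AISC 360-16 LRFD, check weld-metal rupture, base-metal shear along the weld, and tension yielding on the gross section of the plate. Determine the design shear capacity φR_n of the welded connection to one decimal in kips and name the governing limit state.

Weld metal: throat = 0.707×0.3125 = 0.22094 in, L = 2×5.1875 = 10.375 in. φR_n = 0.75 × 0.6 × 70 × 0.22094 × 10.375 = 72.2 kips.
Base metal shear (0.5 in plate): yield φR_n = 1.0×0.6×50×0.5×10.375 = 155.6 kips; rupture φR_n = 0.75×0.6×65×0.5×10.375 = 151.7 kips; take 151.7 kips (rupture).
Tension yield (gross): A_g = 3.0625×0.5 = 1.5313 in². φR_n = 0.90 × 50 × 1.5313 = 68.9 kips.
Governing: min(72.2, 151.7, 68.9) = 68.9 kips → gross-section yield.

68.9 kips (gross-section yield governs)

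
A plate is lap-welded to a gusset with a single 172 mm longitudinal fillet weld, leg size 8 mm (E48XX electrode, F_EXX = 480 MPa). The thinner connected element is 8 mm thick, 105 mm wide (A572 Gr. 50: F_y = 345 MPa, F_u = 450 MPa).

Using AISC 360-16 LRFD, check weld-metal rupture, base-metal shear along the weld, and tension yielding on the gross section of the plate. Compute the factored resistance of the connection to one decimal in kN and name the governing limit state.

210.1 kN (weld metal governs)

Weld metal: throat = 0.707×8 = 5.656 mm, L = 172 mm. φR_n = 0.75 × 0.6 × 480 × 5.656 × 172 = 210.1 kN.
Base metal shear (8 mm plate): yield φR_n = 1.0×0.6×345×8×172 = 284.8 kN; rupture φR_n = 0.75×0.6×450×8×172 = 278.6 kN; take 278.6 kN (rupture).
Tension yield (gross): A_g = 105×8 = 840 mm². φR_n = 0.90 × 345 × 840 = 260.8 kN.
Governing: min(210.1, 278.6, 260.8) = 210.1 kN → weld metal.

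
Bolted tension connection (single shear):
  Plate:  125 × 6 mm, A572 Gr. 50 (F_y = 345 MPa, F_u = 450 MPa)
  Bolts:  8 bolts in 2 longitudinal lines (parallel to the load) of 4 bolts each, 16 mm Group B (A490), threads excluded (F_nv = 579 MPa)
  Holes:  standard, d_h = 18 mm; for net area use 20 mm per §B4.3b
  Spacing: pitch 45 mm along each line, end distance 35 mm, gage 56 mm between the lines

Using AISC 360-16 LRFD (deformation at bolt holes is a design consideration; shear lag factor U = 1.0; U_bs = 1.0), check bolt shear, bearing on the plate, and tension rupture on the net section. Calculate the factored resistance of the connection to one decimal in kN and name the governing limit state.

172.1 kN (net-section rupture governs)

Bolt shear: A_b = π(16)²/4 = 201.06 mm². φR_n = 0.75 × 579 × 201.06 × 8 × 1 = 698.5 kN.
Bearing (6 mm plate, F_u = 450 MPa): end bolts L_c = 35 − 18/2 = 26, R_n = min(1.2×26×6×450, 2.4×16×6×450) = 84.24 kN/bolt; interior L_c = 45 − 18 = 27, R_n = 87.48 kN/bolt. φR_n = 0.75 × (2×84.24 + 6×87.48) = 520.0 kN.
Tension rupture (net): A_n = (125 − 2×20)×6 = 510 mm² (U = 1.0, A_e = A_n). φR_n = 0.75 × 450 × 510 = 172.1 kN.
Governing: min(698.5, 520.0, 172.1) = 172.1 kN → net-section rupture.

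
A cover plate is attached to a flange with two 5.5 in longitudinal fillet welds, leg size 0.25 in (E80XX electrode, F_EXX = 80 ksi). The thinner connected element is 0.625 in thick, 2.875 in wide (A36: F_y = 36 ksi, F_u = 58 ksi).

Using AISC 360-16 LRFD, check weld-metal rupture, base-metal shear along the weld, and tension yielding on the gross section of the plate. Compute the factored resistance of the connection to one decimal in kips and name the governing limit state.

58.2 kips (gross-section yield governs)

Weld metal: throat = 0.707×0.25 = 0.17675 in, L = 2×5.5 = 11 in. φR_n = 0.75 × 0.6 × 80 × 0.17675 × 11 = 70.0 kips.
Base metal shear (0.625 in plate): yield φR_n = 1.0×0.6×36×0.625×11 = 148.5 kips; rupture φR_n = 0.75×0.6×58×0.625×11 = 179.4 kips; take 148.5 kips (yield).
Tension yield (gross): A_g = 2.875×0.625 = 1.7969 in². φR_n = 0.90 × 36 × 1.7969 = 58.2 kips.
Governing: min(70.0, 148.5, 58.2) = 58.2 kips → gross-section yield.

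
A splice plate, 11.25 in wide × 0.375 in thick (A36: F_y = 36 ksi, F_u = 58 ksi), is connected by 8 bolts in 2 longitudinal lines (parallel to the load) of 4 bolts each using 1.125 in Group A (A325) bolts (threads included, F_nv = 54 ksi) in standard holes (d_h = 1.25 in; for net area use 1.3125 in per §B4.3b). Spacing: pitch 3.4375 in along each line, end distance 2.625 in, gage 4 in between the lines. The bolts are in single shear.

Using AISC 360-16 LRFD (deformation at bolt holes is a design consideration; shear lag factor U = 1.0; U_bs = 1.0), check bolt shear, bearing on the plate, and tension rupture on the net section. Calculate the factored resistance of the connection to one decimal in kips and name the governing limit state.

140.7 kips (net-section rupture governs)

Bolt shear: A_b = π(1.125)²/4 = 0.99402 in². φR_n = 0.75 × 54 × 0.99402 × 8 × 1 = 322.1 kips.
Bearing (0.375 in plate, F_u = 58 ksi): end bolts L_c = 2.625 − 1.25/2 = 2, R_n = min(1.2×2×0.375×58, 2.4×1.125×0.375×58) = 52.2 kips/bolt; interior L_c = 3.4375 − 1.25 = 2.1875, R_n = 57.094 kips/bolt. φR_n = 0.75 × (2×52.2 + 6×57.094) = 335.2 kips.
Tension rupture (net): A_n = (11.25 − 2×1.3125)×0.375 = 3.2344 in² (U = 1.0, A_e = A_n). φR_n = 0.75 × 58 × 3.2344 = 140.7 kips.
Governing: min(322.1, 335.2, 140.7) = 140.7 kips → net-section rupture.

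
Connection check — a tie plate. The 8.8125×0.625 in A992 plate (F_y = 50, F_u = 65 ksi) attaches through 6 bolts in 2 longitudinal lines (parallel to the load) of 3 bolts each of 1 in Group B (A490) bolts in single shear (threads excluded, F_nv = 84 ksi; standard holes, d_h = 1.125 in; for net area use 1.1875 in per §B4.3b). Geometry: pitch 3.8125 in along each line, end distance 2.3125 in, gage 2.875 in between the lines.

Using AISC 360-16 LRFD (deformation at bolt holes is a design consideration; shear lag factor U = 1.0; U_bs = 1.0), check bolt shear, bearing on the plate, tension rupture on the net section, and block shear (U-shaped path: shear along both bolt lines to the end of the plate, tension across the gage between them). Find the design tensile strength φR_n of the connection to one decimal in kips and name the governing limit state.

196.1 kips (net-section rupture governs)

Bolt shear: A_b = π(1)²/4 = 0.7854 in². φR_n = 0.75 × 84 × 0.7854 × 6 × 1 = 296.9 kips.
Bearing (0.625 in plate, F_u = 65 ksi): end bolts L_c = 2.3125 − 1.125/2 = 1.75, R_n = min(1.2×1.75×0.625×65, 2.4×1×0.625×65) = 85.313 kips/bolt; interior L_c = 3.8125 − 1.125 = 2.6875, R_n = 97.5 kips/bolt. φR_n = 0.75 × (2×85.313 + 4×97.5) = 420.5 kips.
Tension rupture (net): A_n = (8.8125 − 2×1.1875)×0.625 = 4.0234 in² (U = 1.0, A_e = A_n). φR_n = 0.75 × 65 × 4.0234 = 196.1 kips.
Block shear: shear path 2×[2.3125+2×3.8125] = 2×9.9375 in, A_gv = 12.422, A_nv = 2×(9.9375 − 2.5×1.1875)×0.625 = 8.7109 in²; tension across gage: (2.875 − 1×1.1875)×0.625 = 1.0547 in². R_n = min(0.6×65×8.7109, 0.6×50×12.422) + 1.0×65×1.0547 = min(339.73, 372.66) + 68.556 = 408.29 kips. φR_n = 0.75 × 408.29 = 306.2 kips.
Governing: min(296.9, 420.5, 196.1, 306.2) = 196.1 kips → net-section rupture.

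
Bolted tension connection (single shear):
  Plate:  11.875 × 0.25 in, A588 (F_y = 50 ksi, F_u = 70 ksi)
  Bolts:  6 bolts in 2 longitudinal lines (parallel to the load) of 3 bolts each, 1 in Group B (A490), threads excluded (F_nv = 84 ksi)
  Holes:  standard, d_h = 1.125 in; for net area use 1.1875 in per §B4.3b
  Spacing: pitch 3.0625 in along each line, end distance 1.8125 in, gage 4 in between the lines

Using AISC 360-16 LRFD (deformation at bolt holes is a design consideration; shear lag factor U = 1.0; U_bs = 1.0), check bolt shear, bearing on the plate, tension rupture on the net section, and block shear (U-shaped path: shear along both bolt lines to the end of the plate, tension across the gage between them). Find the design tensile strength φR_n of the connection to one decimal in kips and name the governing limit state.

Bolt shear: A_b = π(1)²/4 = 0.7854 in². φR_n = 0.75 × 84 × 0.7854 × 6 × 1 = 296.9 kips.
Bearing (0.25 in plate, F_u = 70 ksi): end bolts L_c = 1.8125 − 1.125/2 = 1.25, R_n = min(1.2×1.25×0.25×70, 2.4×1×0.25×70) = 26.25 kips/bolt; interior L_c = 3.0625 − 1.125 = 1.9375, R_n = 40.688 kips/bolt. φR_n = 0.75 × (2×26.25 + 4×40.688) = 161.4 kips.
Tension rupture (net): A_n = (11.875 − 2×1.1875)×0.25 = 2.375 in² (U = 1.0, A_e = A_n). φR_n = 0.75 × 70 × 2.375 = 124.7 kips.
Block shear: shear path 2×[1.8125+2×3.0625] = 2×7.9375 in, A_gv = 3.9688, A_nv = 2×(7.9375 − 2.5×1.1875)×0.25 = 2.4844 in²; tension across gage: (4 − 1×1.1875)×0.25 = 0.70313 in². R_n = min(0.6×70×2.4844, 0.6×50×3.9688) + 1.0×70×0.70313 = min(104.34, 119.06) + 49.219 = 153.56 kips. φR_n = 0.75 × 153.56 = 115.2 kips.
Governing: min(296.9, 161.4, 124.7, 115.2) = 115.2 kips → block shear.

115.2 kips (block shear governs)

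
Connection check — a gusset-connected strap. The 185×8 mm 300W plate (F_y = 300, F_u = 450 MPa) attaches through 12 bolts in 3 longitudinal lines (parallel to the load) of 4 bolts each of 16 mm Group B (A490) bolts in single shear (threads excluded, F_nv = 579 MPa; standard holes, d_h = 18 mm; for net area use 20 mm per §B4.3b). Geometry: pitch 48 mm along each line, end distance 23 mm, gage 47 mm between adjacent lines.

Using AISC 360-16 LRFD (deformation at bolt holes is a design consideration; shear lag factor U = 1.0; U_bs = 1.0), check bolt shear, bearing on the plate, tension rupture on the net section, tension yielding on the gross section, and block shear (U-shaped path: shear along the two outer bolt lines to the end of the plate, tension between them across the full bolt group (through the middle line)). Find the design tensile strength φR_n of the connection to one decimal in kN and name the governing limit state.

Bolt shear: A_b = π(16)²/4 = 201.06 mm². φR_n = 0.75 × 579 × 201.06 × 12 × 1 = 1047.7 kN.
Bearing (8 mm plate, F_u = 450 MPa): end bolts L_c = 23 − 18/2 = 14, R_n = min(1.2×14×8×450, 2.4×16×8×450) = 60.48 kN/bolt; interior L_c = 48 − 18 = 30, R_n = 129.6 kN/bolt. φR_n = 0.75 × (3×60.48 + 9×129.6) = 1010.9 kN.
Tension rupture (net): A_n = (185 − 3×20)×8 = 1000 mm² (U = 1.0, A_e = A_n). φR_n = 0.75 × 450 × 1000 = 337.5 kN.
Tension yield (gross): A_g = 185×8 = 1480 mm². φR_n = 0.90 × 300 × 1480 = 399.6 kN.
Block shear: shear path 2×[23+3×48] = 2×167 mm, A_gv = 2672, A_nv = 2×(167 − 3.5×20)×8 = 1552 mm²; tension across gage: (94 − 2×20)×8 = 432 mm². R_n = min(0.6×450×1552, 0.6×300×2672) + 1.0×450×432 = min(419.04, 480.96) + 194.4 = 613.44 kN. φR_n = 0.75 × 613.44 = 460.1 kN.
Governing: min(1047.7, 1010.9, 337.5, 399.6, 460.1) = 337.5 kN → net-section rupture.

337.5 kN (net-section rupture governs)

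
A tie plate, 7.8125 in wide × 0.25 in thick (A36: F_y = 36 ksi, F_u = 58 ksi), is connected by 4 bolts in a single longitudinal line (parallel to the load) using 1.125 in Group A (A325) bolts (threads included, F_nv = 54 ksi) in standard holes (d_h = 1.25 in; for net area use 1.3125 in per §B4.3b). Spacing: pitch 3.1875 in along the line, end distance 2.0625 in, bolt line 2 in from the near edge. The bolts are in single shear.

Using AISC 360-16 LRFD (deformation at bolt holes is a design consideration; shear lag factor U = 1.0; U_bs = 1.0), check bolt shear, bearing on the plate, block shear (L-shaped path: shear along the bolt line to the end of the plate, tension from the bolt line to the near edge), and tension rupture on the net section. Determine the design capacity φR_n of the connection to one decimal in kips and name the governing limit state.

Bolt shear: A_b = π(1.125)²/4 = 0.99402 in². φR_n = 0.75 × 54 × 0.99402 × 4 × 1 = 161.0 kips.
Bearing (0.25 in plate, F_u = 58 ksi): end bolts L_c = 2.0625 − 1.25/2 = 1.4375, R_n = min(1.2×1.4375×0.25×58, 2.4×1.125×0.25×58) = 25.013 kips/bolt; interior L_c = 3.1875 − 1.25 = 1.9375, R_n = 33.713 kips/bolt. φR_n = 0.75 × (1×25.013 + 3×33.713) = 94.6 kips.
Block shear: shear path 1×[2.0625+3×3.1875] = 1×11.625 in, A_gv = 2.9063, A_nv = 1×(11.625 − 3.5×1.3125)×0.25 = 1.7578 in²; tension to near edge: (2 − 0.5×1.3125)×0.25 = 0.33594 in². R_n = min(0.6×58×1.7578, 0.6×36×2.9063) + 1.0×58×0.33594 = min(61.171, 62.776) + 19.485 = 80.656 kips. φR_n = 0.75 × 80.656 = 60.5 kips.
Tension rupture (net): A_n = (7.8125 − 1×1.3125)×0.25 = 1.625 in² (U = 1.0, A_e = A_n). φR_n = 0.75 × 58 × 1.625 = 70.7 kips.
Governing: min(161.0, 94.6, 60.5, 70.7) = 60.5 kips → block shear.

60.5 kips (block shear governs)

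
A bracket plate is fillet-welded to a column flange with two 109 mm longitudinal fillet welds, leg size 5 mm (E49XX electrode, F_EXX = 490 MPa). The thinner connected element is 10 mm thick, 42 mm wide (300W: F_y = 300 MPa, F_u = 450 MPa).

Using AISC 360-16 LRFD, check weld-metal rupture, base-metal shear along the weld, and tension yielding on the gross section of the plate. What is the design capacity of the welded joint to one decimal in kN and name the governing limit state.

113.4 kN (gross-section yield governs)

Weld metal: throat = 0.707×5 = 3.535 mm, L = 2×109 = 218 mm. φR_n = 0.75 × 0.6 × 490 × 3.535 × 218 = 169.9 kN.
Base metal shear (10 mm plate): yield φR_n = 1.0×0.6×300×10×218 = 392.4 kN; rupture φR_n = 0.75×0.6×450×10×218 = 441.5 kN; take 392.4 kN (yield).
Tension yield (gross): A_g = 42×10 = 420 mm². φR_n = 0.90 × 300 × 420 = 113.4 kN.
Governing: min(169.9, 392.4, 113.4) = 113.4 kN → gross-section yield.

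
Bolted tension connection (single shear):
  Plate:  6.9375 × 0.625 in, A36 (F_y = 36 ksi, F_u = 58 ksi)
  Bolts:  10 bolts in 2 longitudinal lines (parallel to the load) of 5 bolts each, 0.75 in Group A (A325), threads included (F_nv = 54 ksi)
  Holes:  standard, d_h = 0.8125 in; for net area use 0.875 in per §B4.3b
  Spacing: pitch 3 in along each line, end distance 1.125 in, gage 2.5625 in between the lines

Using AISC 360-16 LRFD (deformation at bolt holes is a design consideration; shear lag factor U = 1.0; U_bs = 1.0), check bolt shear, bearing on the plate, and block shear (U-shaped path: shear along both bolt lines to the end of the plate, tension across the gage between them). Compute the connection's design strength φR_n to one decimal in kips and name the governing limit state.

Bolt shear: A_b = π(0.75)²/4 = 0.44179 in². φR_n = 0.75 × 54 × 0.44179 × 10 × 1 = 178.9 kips.
Bearing (0.625 in plate, F_u = 58 ksi): end bolts L_c = 1.125 − 0.8125/2 = 0.71875, R_n = min(1.2×0.71875×0.625×58, 2.4×0.75×0.625×58) = 31.266 kips/bolt; interior L_c = 3 − 0.8125 = 2.1875, R_n = 65.25 kips/bolt. φR_n = 0.75 × (2×31.266 + 8×65.25) = 438.4 kips.
Block shear: shear path 2×[1.125+4×3] = 2×13.125 in, A_gv = 16.406, A_nv = 2×(13.125 − 4.5×0.875)×0.625 = 11.484 in²; tension across gage: (2.5625 − 1×0.875)×0.625 = 1.0547 in². R_n = min(0.6×58×11.484, 0.6×36×16.406) + 1.0×58×1.0547 = min(399.64, 354.37) + 61.173 = 415.54 kips. φR_n = 0.75 × 415.54 = 311.7 kips.
Governing: min(178.9, 438.4, 311.7) = 178.9 kips → bolt shear.

178.9 kips (bolt shear governs)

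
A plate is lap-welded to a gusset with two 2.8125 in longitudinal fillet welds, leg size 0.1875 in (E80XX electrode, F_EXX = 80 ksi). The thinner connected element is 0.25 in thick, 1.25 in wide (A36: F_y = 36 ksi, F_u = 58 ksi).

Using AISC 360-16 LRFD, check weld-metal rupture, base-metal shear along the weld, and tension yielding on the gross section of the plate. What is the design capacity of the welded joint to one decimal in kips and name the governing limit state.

10.1 kips (gross-section yield governs)

Weld metal: throat = 0.707×0.1875 = 0.13256 in, L = 2×2.8125 = 5.625 in. φR_n = 0.75 × 0.6 × 80 × 0.13256 × 5.625 = 26.8 kips.
Base metal shear (0.25 in plate): yield φR_n = 1.0×0.6×36×0.25×5.625 = 30.4 kips; rupture φR_n = 0.75×0.6×58×0.25×5.625 = 36.7 kips; take 30.4 kips (yield).
Tension yield (gross): A_g = 1.25×0.25 = 0.3125 in². φR_n = 0.90 × 36 × 0.3125 = 10.1 kips.
Governing: min(26.8, 30.4, 10.1) = 10.1 kips → gross-section yield.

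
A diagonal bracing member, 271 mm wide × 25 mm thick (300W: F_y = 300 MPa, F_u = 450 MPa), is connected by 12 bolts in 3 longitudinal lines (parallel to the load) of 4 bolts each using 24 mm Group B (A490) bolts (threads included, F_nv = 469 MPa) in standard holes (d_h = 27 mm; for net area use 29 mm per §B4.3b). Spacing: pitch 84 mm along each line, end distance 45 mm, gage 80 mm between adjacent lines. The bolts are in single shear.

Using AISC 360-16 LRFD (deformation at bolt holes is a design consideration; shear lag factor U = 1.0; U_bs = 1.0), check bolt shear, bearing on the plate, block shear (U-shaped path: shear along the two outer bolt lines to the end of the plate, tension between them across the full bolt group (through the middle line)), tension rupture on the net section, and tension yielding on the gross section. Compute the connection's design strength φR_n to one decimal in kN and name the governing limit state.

Bolt shear: A_b = π(24)²/4 = 452.39 mm². φR_n = 0.75 × 469 × 452.39 × 12 × 1 = 1909.5 kN.
Bearing (25 mm plate, F_u = 450 MPa): end bolts L_c = 45 − 27/2 = 31.5, R_n = min(1.2×31.5×25×450, 2.4×24×25×450) = 425.25 kN/bolt; interior L_c = 84 − 27 = 57, R_n = 648 kN/bolt. φR_n = 0.75 × (3×425.25 + 9×648) = 5330.8 kN.
Block shear: shear path 2×[45+3×84] = 2×297 mm, A_gv = 14850, A_nv = 2×(297 − 3.5×29)×25 = 9775 mm²; tension across gage: (160 − 2×29)×25 = 2550 mm². R_n = min(0.6×450×9775, 0.6×300×14850) + 1.0×450×2550 = min(2639.3, 2673) + 1147.5 = 3786.8 kN. φR_n = 0.75 × 3786.8 = 2840.1 kN.
Tension rupture (net): A_n = (271 − 3×29)×25 = 4600 mm² (U = 1.0, A_e = A_n). φR_n = 0.75 × 450 × 4600 = 1552.5 kN.
Tension yield (gross): A_g = 271×25 = 6775 mm². φR_n = 0.90 × 300 × 6775 = 1829.3 kN.
Governing: min(1909.5, 5330.8, 2840.1, 1552.5, 1829.3) = 1552.5 kN → net-section rupture.

1552.5 kN (net-section rupture governs)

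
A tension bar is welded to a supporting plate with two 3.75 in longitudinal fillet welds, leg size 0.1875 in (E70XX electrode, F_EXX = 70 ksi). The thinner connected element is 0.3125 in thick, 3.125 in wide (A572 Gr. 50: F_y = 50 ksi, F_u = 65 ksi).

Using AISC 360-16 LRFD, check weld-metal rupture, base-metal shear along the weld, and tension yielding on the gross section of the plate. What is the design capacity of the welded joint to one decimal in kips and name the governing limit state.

Weld metal: throat = 0.707×0.1875 = 0.13256 in, L = 2×3.75 = 7.5 in. φR_n = 0.75 × 0.6 × 70 × 0.13256 × 7.5 = 31.3 kips.
Base metal shear (0.3125 in plate): yield φR_n = 1.0×0.6×50×0.3125×7.5 = 70.3 kips; rupture φR_n = 0.75×0.6×65×0.3125×7.5 = 68.6 kips; take 68.6 kips (rupture).
Tension yield (gross): A_g = 3.125×0.3125 = 0.97656 in². φR_n = 0.90 × 50 × 0.97656 = 43.9 kips.
Governing: min(31.3, 68.6, 43.9) = 31.3 kips → weld metal.

31.3 kips (weld metal governs)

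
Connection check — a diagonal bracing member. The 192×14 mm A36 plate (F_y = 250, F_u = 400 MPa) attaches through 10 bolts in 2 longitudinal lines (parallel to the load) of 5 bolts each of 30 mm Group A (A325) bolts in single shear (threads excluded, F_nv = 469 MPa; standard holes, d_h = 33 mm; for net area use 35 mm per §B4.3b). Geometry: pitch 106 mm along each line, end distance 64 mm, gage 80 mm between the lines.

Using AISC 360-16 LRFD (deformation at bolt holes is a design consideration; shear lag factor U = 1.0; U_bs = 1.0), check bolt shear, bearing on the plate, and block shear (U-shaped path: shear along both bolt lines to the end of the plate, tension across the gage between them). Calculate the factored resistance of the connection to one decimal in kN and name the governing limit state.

Bolt shear: A_b = π(30)²/4 = 706.86 mm². φR_n = 0.75 × 469 × 706.86 × 10 × 1 = 2486.4 kN.
Bearing (14 mm plate, F_u = 400 MPa): end bolts L_c = 64 − 33/2 = 47.5, R_n = min(1.2×47.5×14×400, 2.4×30×14×400) = 319.2 kN/bolt; interior L_c = 106 − 33 = 73, R_n = 403.2 kN/bolt. φR_n = 0.75 × (2×319.2 + 8×403.2) = 2898.0 kN.
Block shear: shear path 2×[64+4×106] = 2×488 mm, A_gv = 13664, A_nv = 2×(488 − 4.5×35)×14 = 9254 mm²; tension across gage: (80 − 1×35)×14 = 630 mm². R_n = min(0.6×400×9254, 0.6×250×13664) + 1.0×400×630 = min(2221, 2049.6) + 252 = 2301.6 kN. φR_n = 0.75 × 2301.6 = 1726.2 kN.
Governing: min(2486.4, 2898.0, 1726.2) = 1726.2 kN → block shear.

1726.2 kN (block shear governs)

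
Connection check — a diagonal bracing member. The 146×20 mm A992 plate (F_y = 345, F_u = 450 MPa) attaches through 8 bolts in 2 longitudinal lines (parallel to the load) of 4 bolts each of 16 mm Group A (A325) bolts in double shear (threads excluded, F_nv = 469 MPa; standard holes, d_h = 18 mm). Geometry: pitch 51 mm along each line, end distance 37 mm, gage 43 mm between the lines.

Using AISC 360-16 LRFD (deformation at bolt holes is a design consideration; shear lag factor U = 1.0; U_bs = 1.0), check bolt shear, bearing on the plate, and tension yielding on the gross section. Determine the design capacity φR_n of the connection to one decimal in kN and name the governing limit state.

906.7 kN (gross-section yield governs)

Bolt shear: A_b = π(16)²/4 = 201.06 mm². φR_n = 0.75 × 469 × 201.06 × 8 × 2 = 1131.6 kN.
Bearing (20 mm plate, F_u = 450 MPa): end bolts L_c = 37 − 18/2 = 28, R_n = min(1.2×28×20×450, 2.4×16×20×450) = 302.4 kN/bolt; interior L_c = 51 − 18 = 33, R_n = 345.6 kN/bolt. φR_n = 0.75 × (2×302.4 + 6×345.6) = 2008.8 kN.
Tension yield (gross): A_g = 146×20 = 2920 mm². φR_n = 0.90 × 345 × 2920 = 906.7 kN.
Governing: min(1131.6, 2008.8, 906.7) = 906.7 kN → gross-section yield.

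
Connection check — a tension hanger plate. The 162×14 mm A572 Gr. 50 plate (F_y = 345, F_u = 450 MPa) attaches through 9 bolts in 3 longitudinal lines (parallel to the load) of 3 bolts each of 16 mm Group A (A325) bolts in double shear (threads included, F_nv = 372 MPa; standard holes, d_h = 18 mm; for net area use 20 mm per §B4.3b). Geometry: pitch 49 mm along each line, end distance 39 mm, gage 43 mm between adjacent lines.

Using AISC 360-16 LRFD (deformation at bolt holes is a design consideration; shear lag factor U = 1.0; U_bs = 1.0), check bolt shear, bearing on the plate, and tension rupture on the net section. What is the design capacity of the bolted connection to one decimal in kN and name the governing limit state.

Bolt shear: A_b = π(16)²/4 = 201.06 mm². φR_n = 0.75 × 372 × 201.06 × 9 × 2 = 1009.7 kN.
Bearing (14 mm plate, F_u = 450 MPa): end bolts L_c = 39 − 18/2 = 30, R_n = min(1.2×30×14×450, 2.4×16×14×450) = 226.8 kN/bolt; interior L_c = 49 − 18 = 31, R_n = 234.36 kN/bolt. φR_n = 0.75 × (3×226.8 + 6×234.36) = 1564.9 kN.
Tension rupture (net): A_n = (162 − 3×20)×14 = 1428 mm² (U = 1.0, A_e = A_n). φR_n = 0.75 × 450 × 1428 = 482.0 kN.
Governing: min(1009.7, 1564.9, 482.0) = 482.0 kN → net-section rupture.

482.0 kN (net-section rupture governs)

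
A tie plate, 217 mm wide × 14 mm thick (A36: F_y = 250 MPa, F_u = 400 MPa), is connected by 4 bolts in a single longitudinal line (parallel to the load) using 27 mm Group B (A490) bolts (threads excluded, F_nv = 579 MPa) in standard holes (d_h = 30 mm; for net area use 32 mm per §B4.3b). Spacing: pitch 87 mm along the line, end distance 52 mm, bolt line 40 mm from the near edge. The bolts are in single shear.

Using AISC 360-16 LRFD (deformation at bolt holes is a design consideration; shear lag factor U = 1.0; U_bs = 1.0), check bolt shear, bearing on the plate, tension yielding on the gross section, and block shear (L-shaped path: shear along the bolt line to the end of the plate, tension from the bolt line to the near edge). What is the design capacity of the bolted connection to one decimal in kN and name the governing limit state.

Bolt shear: A_b = π(27)²/4 = 572.56 mm². φR_n = 0.75 × 579 × 572.56 × 4 × 1 = 994.5 kN.
Bearing (14 mm plate, F_u = 400 MPa): end bolts L_c = 52 − 30/2 = 37, R_n = min(1.2×37×14×400, 2.4×27×14×400) = 248.64 kN/bolt; interior L_c = 87 − 30 = 57, R_n = 362.88 kN/bolt. φR_n = 0.75 × (1×248.64 + 3×362.88) = 1003.0 kN.
Tension yield (gross): A_g = 217×14 = 3038 mm². φR_n = 0.90 × 250 × 3038 = 683.6 kN.
Block shear: shear path 1×[52+3×87] = 1×313 mm, A_gv = 4382, A_nv = 1×(313 − 3.5×32)×14 = 2814 mm²; tension to near edge: (40 − 0.5×32)×14 = 336 mm². R_n = min(0.6×400×2814, 0.6×250×4382) + 1.0×400×336 = min(675.36, 657.3) + 134.4 = 791.7 kN. φR_n = 0.75 × 791.7 = 593.8 kN.
Governing: min(994.5, 1003.0, 683.6, 593.8) = 593.8 kN → block shear.

593.8 kN (block shear governs)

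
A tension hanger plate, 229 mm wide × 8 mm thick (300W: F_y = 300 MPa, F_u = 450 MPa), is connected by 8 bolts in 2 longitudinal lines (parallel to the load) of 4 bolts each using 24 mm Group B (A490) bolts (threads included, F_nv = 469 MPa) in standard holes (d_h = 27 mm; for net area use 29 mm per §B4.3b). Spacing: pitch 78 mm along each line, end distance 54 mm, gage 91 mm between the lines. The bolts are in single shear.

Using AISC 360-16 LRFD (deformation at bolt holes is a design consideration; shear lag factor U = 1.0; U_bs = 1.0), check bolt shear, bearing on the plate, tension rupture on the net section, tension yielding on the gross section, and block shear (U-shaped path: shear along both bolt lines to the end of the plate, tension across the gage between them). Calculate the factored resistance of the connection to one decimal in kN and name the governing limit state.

Bolt shear: A_b = π(24)²/4 = 452.39 mm². φR_n = 0.75 × 469 × 452.39 × 8 × 1 = 1273.0 kN.
Bearing (8 mm plate, F_u = 450 MPa): end bolts L_c = 54 − 27/2 = 40.5, R_n = min(1.2×40.5×8×450, 2.4×24×8×450) = 174.96 kN/bolt; interior L_c = 78 − 27 = 51, R_n = 207.36 kN/bolt. φR_n = 0.75 × (2×174.96 + 6×207.36) = 1195.6 kN.
Tension rupture (net): A_n = (229 − 2×29)×8 = 1368 mm² (U = 1.0, A_e = A_n). φR_n = 0.75 × 450 × 1368 = 461.7 kN.
Tension yield (gross): A_g = 229×8 = 1832 mm². φR_n = 0.90 × 300 × 1832 = 494.6 kN.
Block shear: shear path 2×[54+3×78] = 2×288 mm, A_gv = 4608, A_nv = 2×(288 − 3.5×29)×8 = 2984 mm²; tension across gage: (91 − 1×29)×8 = 496 mm². R_n = min(0.6×450×2984, 0.6×300×4608) + 1.0×450×496 = min(805.68, 829.44) + 223.2 = 1028.9 kN. φR_n = 0.75 × 1028.9 = 771.7 kN.
Governing: min(1273.0, 1195.6, 461.7, 494.6, 771.7) = 461.7 kN → net-section rupture.

461.7 kN (net-section rupture governs)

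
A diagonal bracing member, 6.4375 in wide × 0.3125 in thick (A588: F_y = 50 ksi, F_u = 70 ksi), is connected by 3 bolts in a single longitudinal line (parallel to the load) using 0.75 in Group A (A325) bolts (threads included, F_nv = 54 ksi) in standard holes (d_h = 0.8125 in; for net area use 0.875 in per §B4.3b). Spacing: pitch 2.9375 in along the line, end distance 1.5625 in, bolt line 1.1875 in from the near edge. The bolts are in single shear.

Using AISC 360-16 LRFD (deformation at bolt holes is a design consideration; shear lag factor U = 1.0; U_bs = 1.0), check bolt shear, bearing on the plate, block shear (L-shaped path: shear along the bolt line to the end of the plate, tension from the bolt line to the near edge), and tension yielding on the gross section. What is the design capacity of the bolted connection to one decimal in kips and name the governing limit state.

Bolt shear: A_b = π(0.75)²/4 = 0.44179 in². φR_n = 0.75 × 54 × 0.44179 × 3 × 1 = 53.7 kips.
Bearing (0.3125 in plate, F_u = 70 ksi): end bolts L_c = 1.5625 − 0.8125/2 = 1.15625, R_n = min(1.2×1.15625×0.3125×70, 2.4×0.75×0.3125×70) = 30.352 kips/bolt; interior L_c = 2.9375 − 0.8125 = 2.125, R_n = 39.375 kips/bolt. φR_n = 0.75 × (1×30.352 + 2×39.375) = 81.8 kips.
Block shear: shear path 1×[1.5625+2×2.9375] = 1×7.4375 in, A_gv = 2.3242, A_nv = 1×(7.4375 − 2.5×0.875)×0.3125 = 1.6406 in²; tension to near edge: (1.1875 − 0.5×0.875)×0.3125 = 0.23438 in². R_n = min(0.6×70×1.6406, 0.6×50×2.3242) + 1.0×70×0.23438 = min(68.905, 69.726) + 16.407 = 85.312 kips. φR_n = 0.75 × 85.312 = 64.0 kips.
Tension yield (gross): A_g = 6.4375×0.3125 = 2.0117 in². φR_n = 0.90 × 50 × 2.0117 = 90.5 kips.
Governing: min(53.7, 81.8, 64.0, 90.5) = 53.7 kips → bolt shear.

53.7 kips (bolt shear governs)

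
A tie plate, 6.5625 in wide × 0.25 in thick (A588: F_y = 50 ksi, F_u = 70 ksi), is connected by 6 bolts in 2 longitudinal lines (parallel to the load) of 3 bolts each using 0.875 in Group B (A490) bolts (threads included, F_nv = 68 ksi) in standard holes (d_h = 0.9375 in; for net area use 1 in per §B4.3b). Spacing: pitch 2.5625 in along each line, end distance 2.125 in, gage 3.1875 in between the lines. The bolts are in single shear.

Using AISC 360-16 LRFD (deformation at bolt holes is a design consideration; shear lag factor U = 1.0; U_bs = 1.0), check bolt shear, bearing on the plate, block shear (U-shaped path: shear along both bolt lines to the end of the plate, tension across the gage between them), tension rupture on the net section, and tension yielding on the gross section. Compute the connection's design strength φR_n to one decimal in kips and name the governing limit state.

59.9 kips (net-section rupture governs)

Bolt shear: A_b = π(0.875)²/4 = 0.60132 in². φR_n = 0.75 × 68 × 0.60132 × 6 × 1 = 184.0 kips.
Bearing (0.25 in plate, F_u = 70 ksi): end bolts L_c = 2.125 − 0.9375/2 = 1.65625, R_n = min(1.2×1.65625×0.25×70, 2.4×0.875×0.25×70) = 34.781 kips/bolt; interior L_c = 2.5625 − 0.9375 = 1.625, R_n = 34.125 kips/bolt. φR_n = 0.75 × (2×34.781 + 4×34.125) = 154.5 kips.
Block shear: shear path 2×[2.125+2×2.5625] = 2×7.25 in, A_gv = 3.625, A_nv = 2×(7.25 − 2.5×1)×0.25 = 2.375 in²; tension across gage: (3.1875 − 1×1)×0.25 = 0.54688 in². R_n = min(0.6×70×2.375, 0.6×50×3.625) + 1.0×70×0.54688 = min(99.75, 108.75) + 38.282 = 138.03 kips. φR_n = 0.75 × 138.03 = 103.5 kips.
Tension rupture (net): A_n = (6.5625 − 2×1)×0.25 = 1.1406 in² (U = 1.0, A_e = A_n). φR_n = 0.75 × 70 × 1.1406 = 59.9 kips.
Tension yield (gross): A_g = 6.5625×0.25 = 1.6406 in². φR_n = 0.90 × 50 × 1.6406 = 73.8 kips.
Governing: min(184.0, 154.5, 103.5, 59.9, 73.8) = 59.9 kips → net-section rupture.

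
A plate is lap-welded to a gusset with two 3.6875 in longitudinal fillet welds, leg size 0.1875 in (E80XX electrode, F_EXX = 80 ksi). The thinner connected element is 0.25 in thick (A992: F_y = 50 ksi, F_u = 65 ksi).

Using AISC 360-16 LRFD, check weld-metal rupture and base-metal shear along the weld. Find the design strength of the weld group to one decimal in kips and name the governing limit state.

Weld metal: throat = 0.707×0.1875 = 0.13256 in, L = 2×3.6875 = 7.375 in. φR_n = 0.75 × 0.6 × 80 × 0.13256 × 7.375 = 35.2 kips.
Base metal shear (0.25 in plate): yield φR_n = 1.0×0.6×50×0.25×7.375 = 55.3 kips; rupture φR_n = 0.75×0.6×65×0.25×7.375 = 53.9 kips; take 53.9 kips (rupture).
Governing: min(35.2, 53.9) = 35.2 kips → weld metal.

35.2 kips (weld metal governs)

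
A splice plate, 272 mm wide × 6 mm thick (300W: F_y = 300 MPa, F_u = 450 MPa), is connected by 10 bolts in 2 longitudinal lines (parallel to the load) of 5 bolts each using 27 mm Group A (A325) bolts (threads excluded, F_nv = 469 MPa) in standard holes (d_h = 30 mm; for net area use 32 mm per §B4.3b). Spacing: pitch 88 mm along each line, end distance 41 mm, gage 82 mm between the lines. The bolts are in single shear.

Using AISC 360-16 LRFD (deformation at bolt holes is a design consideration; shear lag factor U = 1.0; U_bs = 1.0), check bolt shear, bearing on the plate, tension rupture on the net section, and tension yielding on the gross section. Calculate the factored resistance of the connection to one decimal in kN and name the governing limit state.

Bolt shear: A_b = π(27)²/4 = 572.56 mm². φR_n = 0.75 × 469 × 572.56 × 10 × 1 = 2014.0 kN.
Bearing (6 mm plate, F_u = 450 MPa): end bolts L_c = 41 − 30/2 = 26, R_n = min(1.2×26×6×450, 2.4×27×6×450) = 84.24 kN/bolt; interior L_c = 88 − 30 = 58, R_n = 174.96 kN/bolt. φR_n = 0.75 × (2×84.24 + 8×174.96) = 1176.1 kN.
Tension rupture (net): A_n = (272 − 2×32)×6 = 1248 mm² (U = 1.0, A_e = A_n). φR_n = 0.75 × 450 × 1248 = 421.2 kN.
Tension yield (gross): A_g = 272×6 = 1632 mm². φR_n = 0.90 × 300 × 1632 = 440.6 kN.
Governing: min(2014.0, 1176.1, 421.2, 440.6) = 421.2 kN → net-section rupture.

421.2 kN (net-section rupture governs)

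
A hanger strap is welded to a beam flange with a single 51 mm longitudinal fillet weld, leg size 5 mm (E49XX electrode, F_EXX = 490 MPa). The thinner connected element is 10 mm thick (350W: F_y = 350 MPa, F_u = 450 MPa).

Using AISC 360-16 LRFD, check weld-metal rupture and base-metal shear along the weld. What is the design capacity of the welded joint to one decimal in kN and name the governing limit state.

39.8 kN (weld metal governs)

Weld metal: throat = 0.707×5 = 3.535 mm, L = 51 mm. φR_n = 0.75 × 0.6 × 490 × 3.535 × 51 = 39.8 kN.
Base metal shear (10 mm plate): yield φR_n = 1.0×0.6×350×10×51 = 107.1 kN; rupture φR_n = 0.75×0.6×450×10×51 = 103.3 kN; take 103.3 kN (rupture).
Governing: min(39.8, 103.3) = 39.8 kN → weld metal.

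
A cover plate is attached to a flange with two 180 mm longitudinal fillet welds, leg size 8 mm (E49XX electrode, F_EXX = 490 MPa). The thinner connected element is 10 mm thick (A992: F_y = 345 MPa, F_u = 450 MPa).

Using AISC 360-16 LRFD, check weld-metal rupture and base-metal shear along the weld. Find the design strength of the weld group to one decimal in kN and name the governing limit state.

Weld metal: throat = 0.707×8 = 5.656 mm, L = 2×180 = 360 mm. φR_n = 0.75 × 0.6 × 490 × 5.656 × 360 = 449.0 kN.
Base metal shear (10 mm plate): yield φR_n = 1.0×0.6×345×10×360 = 745.2 kN; rupture φR_n = 0.75×0.6×450×10×360 = 729.0 kN; take 729.0 kN (rupture).
Governing: min(449.0, 729.0) = 449.0 kN → weld metal.

449.0 kN (weld metal governs)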